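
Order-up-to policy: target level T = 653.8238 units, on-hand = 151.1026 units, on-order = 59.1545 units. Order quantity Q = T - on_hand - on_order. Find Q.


Inventory position = OH + OO = 151.1026 + 59.1545 = 210.2571
Q = 653.8238 - 210.2571 = 443.5667

443.5667 units


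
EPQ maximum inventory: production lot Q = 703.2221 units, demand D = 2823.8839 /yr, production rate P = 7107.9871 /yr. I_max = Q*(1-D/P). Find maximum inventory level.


D/P = 0.3973
1 - D/P = 0.6027
I_max = 703.2221 * 0.6027 = 423.8438

423.8438 units


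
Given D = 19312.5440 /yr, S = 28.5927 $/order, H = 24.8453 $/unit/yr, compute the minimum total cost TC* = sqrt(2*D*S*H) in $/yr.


2*D*S*H = 27439038.8493
TC* = sqrt(27439038.8493) = 5238.2286

5238.2286 $/yr


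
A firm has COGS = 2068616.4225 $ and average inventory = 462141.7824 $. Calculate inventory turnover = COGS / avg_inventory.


Turnover = 2068616.4225 / 462141.7824 = 4.4762

4.4762


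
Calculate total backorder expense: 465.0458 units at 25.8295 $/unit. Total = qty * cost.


Total = 465.0458 * 25.8295 = 12011.9005

12011.9005 $


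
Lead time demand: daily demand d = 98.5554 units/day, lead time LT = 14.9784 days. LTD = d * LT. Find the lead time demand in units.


LTD = 98.5554 * 14.9784 = 1476.2022

1476.2022 units


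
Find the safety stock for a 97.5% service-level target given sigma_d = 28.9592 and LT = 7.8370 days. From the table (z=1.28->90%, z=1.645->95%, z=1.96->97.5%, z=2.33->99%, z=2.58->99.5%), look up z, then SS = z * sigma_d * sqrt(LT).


From the table, SL = 97.5% corresponds to z = 1.96
sqrt(LT) = sqrt(7.8370) = 2.7995
SS = 1.96 * 28.9592 * 2.7995 = 158.8977

158.8977 units


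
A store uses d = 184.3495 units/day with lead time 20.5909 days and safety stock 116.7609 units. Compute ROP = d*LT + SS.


d*LT = 184.3495 * 20.5909 = 3795.9221
ROP = 3795.9221 + 116.7609 = 3912.6830

3912.6830 units


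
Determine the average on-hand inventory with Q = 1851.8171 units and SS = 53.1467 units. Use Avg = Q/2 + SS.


Q/2 = 925.9085
Avg = 925.9085 + 53.1467 = 979.0553

979.0553 units


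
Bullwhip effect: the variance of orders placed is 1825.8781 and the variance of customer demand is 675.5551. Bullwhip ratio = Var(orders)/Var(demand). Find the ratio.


BW = 1825.8781 / 675.5551 = 2.7028

2.7028


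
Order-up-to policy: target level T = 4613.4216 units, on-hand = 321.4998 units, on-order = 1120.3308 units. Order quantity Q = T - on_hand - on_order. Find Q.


Inventory position = OH + OO = 321.4998 + 1120.3308 = 1441.8306
Q = 4613.4216 - 1441.8306 = 3171.5910

3171.5910 units


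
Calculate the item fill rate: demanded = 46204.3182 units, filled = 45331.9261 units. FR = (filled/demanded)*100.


FR = 45331.9261 / 46204.3182 * 100 = 98.1119

98.1119%


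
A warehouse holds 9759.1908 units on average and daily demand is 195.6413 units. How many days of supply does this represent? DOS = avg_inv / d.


DOS = 9759.1908 / 195.6413 = 49.8831

49.8831 days


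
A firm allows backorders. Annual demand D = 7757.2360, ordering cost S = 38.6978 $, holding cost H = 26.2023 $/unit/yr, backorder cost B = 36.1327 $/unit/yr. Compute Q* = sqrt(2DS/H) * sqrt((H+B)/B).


sqrt(2DS/H) = 151.3707
sqrt((H+B)/B) = 1.3135
Q* = 151.3707 * 1.3135 = 198.8189

198.8189 units


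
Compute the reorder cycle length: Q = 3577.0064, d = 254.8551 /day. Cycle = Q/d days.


Cycle = 3577.0064 / 254.8551 = 14.0355

14.0355 days


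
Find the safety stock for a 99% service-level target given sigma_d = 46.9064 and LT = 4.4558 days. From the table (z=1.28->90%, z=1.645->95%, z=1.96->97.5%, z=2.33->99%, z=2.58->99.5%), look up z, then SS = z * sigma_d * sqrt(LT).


From the table, SL = 99% corresponds to z = 2.33
sqrt(LT) = sqrt(4.4558) = 2.1109
SS = 2.33 * 46.9064 * 2.1109 = 230.7017

230.7017 units


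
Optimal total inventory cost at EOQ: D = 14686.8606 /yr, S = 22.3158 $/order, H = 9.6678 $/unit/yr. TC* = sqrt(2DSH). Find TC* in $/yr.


2*D*S*H = 6337224.4109
TC* = sqrt(6337224.4109) = 2517.3844

2517.3844 $/yr


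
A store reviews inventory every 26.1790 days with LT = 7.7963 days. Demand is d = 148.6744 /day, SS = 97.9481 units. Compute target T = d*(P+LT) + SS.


P + LT = 33.9753
d*(P+LT) = 148.6744 * 33.9753 = 5051.2573
T = 5051.2573 + 97.9481 = 5149.2054

5149.2054 units


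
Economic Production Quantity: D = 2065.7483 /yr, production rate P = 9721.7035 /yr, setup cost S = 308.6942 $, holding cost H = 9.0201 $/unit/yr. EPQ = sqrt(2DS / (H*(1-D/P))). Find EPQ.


1 - D/P = 1 - 0.2125 = 0.7875
H*(1-D/P) = 7.1034
2DS = 1275369.0377
EPQ = sqrt(179542.5980) = 423.7247

423.7247 units


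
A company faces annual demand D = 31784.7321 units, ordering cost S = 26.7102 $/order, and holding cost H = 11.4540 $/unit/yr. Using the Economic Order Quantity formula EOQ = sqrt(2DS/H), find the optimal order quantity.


2*D*S = 2 * 31784.7321 * 26.7102 = 1697953.1027
2*D*S/H = 148241.0601
EOQ = sqrt(148241.0601) = 385.0209

385.0209 units


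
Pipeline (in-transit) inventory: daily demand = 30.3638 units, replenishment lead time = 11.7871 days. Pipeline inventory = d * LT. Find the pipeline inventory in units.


Pipeline = 30.3638 * 11.7871 = 357.9011

357.9011 units


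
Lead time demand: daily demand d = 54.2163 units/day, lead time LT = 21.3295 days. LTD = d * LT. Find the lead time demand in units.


LTD = 54.2163 * 21.3295 = 1156.4066

1156.4066 units


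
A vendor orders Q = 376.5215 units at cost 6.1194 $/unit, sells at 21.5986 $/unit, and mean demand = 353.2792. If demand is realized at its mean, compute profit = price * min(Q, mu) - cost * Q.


Sales at mu = min(376.5215, 353.2792) = 353.2792
Revenue = 21.5986 * 353.2792 = 7630.3361
Total cost = 6.1194 * 376.5215 = 2304.0857
Profit = 7630.3361 - 2304.0857 = 5326.2505

5326.2505 $


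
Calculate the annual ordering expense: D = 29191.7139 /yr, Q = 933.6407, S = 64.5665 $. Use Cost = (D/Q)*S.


Number of orders = D/Q = 31.2665
Cost = 31.2665 * 64.5665 = 2018.7710

2018.7710 $/yr


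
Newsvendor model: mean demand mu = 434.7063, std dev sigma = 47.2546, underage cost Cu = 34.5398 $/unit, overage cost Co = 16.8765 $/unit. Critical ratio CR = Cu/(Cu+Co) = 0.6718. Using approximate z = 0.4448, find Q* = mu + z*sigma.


CR = Cu/(Cu+Co) = 34.5398/(34.5398+16.8765) = 0.6718
z = 0.4448
Q* = 434.7063 + 0.4448 * 47.2546 = 455.7251

455.7251 units


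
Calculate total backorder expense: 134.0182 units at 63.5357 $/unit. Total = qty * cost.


Total = 134.0182 * 63.5357 = 8514.9401

8514.9401 $


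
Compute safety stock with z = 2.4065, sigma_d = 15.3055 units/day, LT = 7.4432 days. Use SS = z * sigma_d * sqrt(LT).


sqrt(LT) = sqrt(7.4432) = 2.7282
SS = 2.4065 * 15.3055 * 2.7282 = 100.4878

100.4878 units


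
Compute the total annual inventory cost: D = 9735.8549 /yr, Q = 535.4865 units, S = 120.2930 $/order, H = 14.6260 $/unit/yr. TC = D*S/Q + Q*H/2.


Ordering cost = D*S/Q = 2187.0863
Holding cost = Q*H/2 = 3916.0128
TC = 2187.0863 + 3916.0128 = 6103.0991

6103.0991 $/yr


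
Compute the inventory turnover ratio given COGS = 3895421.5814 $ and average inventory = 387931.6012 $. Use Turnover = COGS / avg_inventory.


Turnover = 3895421.5814 / 387931.6012 = 10.0415

10.0415


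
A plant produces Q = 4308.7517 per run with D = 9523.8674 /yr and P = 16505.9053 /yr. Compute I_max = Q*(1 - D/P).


D/P = 0.5770
1 - D/P = 0.4230
I_max = 4308.7517 * 0.4230 = 1822.6124

1822.6124 units


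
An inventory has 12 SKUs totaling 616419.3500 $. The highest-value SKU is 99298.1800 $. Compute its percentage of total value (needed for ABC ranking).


Top item = 99298.1800
Total = 616419.3500
Percentage = 99298.1800 / 616419.3500 * 100 = 16.1089

16.1089%


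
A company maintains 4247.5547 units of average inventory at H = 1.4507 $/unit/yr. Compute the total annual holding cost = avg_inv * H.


Cost = 4247.5547 * 1.4507 = 6161.9276

6161.9276 $/yr


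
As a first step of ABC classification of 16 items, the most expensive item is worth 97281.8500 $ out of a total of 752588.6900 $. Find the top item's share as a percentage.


Top item = 97281.8500
Total = 752588.6900
Percentage = 97281.8500 / 752588.6900 * 100 = 12.9263

12.9263%


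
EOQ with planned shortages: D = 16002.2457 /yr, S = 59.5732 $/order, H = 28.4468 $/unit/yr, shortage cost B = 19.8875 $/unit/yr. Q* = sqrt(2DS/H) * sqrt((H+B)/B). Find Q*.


sqrt(2DS/H) = 258.8894
sqrt((H+B)/B) = 1.5590
Q* = 258.8894 * 1.5590 = 403.6006

403.6006 units


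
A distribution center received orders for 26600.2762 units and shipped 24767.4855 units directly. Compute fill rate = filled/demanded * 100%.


FR = 24767.4855 / 26600.2762 * 100 = 93.1099

93.1099%


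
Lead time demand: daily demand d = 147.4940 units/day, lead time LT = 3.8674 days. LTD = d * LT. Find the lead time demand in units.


LTD = 147.4940 * 3.8674 = 570.4183

570.4183 units


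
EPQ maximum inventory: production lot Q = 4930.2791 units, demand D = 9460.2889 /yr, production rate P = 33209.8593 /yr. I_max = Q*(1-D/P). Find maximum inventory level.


D/P = 0.2849
1 - D/P = 0.7151
I_max = 4930.2791 * 0.7151 = 3525.8207

3525.8207 units


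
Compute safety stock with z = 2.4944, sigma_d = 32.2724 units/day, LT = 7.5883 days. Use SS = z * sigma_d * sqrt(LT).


sqrt(LT) = sqrt(7.5883) = 2.7547
SS = 2.4944 * 32.2724 * 2.7547 = 221.7531

221.7531 units


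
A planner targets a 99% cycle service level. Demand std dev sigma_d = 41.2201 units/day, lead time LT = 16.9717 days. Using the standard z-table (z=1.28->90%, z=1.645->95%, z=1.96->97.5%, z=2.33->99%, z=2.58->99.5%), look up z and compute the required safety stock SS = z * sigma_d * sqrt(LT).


From the table, SL = 99% corresponds to z = 2.33
sqrt(LT) = sqrt(16.9717) = 4.1197
SS = 2.33 * 41.2201 * 4.1197 = 395.6650

395.6650 units


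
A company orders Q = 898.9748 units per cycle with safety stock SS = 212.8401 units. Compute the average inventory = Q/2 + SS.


Q/2 = 449.4874
Avg = 449.4874 + 212.8401 = 662.3275

662.3275 units


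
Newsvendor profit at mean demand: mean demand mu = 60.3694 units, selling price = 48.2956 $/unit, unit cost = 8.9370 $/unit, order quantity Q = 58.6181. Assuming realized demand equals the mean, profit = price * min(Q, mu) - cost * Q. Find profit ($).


Sales at mu = min(58.6181, 60.3694) = 58.6181
Revenue = 48.2956 * 58.6181 = 2830.9963
Total cost = 8.9370 * 58.6181 = 523.8700
Profit = 2830.9963 - 523.8700 = 2307.1264

2307.1264 $


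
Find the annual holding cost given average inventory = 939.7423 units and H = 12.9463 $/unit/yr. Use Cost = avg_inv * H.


Cost = 939.7423 * 12.9463 = 12166.1857

12166.1857 $/yr


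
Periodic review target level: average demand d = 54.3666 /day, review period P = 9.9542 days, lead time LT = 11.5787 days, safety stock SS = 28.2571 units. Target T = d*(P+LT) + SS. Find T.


P + LT = 21.5329
d*(P+LT) = 54.3666 * 21.5329 = 1170.6706
T = 1170.6706 + 28.2571 = 1198.9277

1198.9277 units


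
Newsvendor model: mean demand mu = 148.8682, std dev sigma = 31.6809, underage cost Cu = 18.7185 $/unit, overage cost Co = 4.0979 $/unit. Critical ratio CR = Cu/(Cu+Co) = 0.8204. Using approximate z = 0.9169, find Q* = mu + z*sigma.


CR = Cu/(Cu+Co) = 18.7185/(18.7185+4.0979) = 0.8204
z = 0.9169
Q* = 148.8682 + 0.9169 * 31.6809 = 177.9164

177.9164 units


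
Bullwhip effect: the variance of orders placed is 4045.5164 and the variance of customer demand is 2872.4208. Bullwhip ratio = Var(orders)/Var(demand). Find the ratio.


BW = 4045.5164 / 2872.4208 = 1.4084

1.4084


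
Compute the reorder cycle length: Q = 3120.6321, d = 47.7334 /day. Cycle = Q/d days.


Cycle = 3120.6321 / 47.7334 = 65.3763

65.3763 days


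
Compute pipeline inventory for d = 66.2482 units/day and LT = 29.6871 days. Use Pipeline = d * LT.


Pipeline = 66.2482 * 29.6871 = 1966.7169

1966.7169 units


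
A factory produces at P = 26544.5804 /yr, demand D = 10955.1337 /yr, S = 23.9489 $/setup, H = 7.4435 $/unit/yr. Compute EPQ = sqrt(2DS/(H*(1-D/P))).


1 - D/P = 1 - 0.4127 = 0.5873
H*(1-D/P) = 4.3715
2DS = 524726.8029
EPQ = sqrt(120033.1543) = 346.4580

346.4580 units


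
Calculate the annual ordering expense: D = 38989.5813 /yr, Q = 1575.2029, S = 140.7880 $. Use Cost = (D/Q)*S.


Number of orders = D/Q = 24.7521
Cost = 24.7521 * 140.7880 = 3484.7988

3484.7988 $/yr


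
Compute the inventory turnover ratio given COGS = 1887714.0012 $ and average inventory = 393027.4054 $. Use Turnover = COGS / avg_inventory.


Turnover = 1887714.0012 / 393027.4054 = 4.8030

4.8030


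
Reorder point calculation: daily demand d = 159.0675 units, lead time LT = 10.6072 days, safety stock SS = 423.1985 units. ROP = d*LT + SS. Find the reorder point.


d*LT = 159.0675 * 10.6072 = 1687.2608
ROP = 1687.2608 + 423.1985 = 2110.4593

2110.4593 units


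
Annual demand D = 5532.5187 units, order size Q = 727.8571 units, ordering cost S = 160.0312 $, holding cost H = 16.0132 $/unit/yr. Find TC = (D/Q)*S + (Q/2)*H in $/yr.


Ordering cost = D*S/Q = 1216.4141
Holding cost = Q*H/2 = 5827.6607
TC = 1216.4141 + 5827.6607 = 7044.0747

7044.0747 $/yr


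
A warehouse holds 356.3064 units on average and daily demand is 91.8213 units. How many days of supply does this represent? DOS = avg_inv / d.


DOS = 356.3064 / 91.8213 = 3.8804

3.8804 days


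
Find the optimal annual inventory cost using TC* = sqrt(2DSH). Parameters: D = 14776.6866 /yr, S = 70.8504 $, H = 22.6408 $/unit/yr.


2*D*S*H = 47406853.6912
TC* = sqrt(47406853.6912) = 6885.2635

6885.2635 $/yr


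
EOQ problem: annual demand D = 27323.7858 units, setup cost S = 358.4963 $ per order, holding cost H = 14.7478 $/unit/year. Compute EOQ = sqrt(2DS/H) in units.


2*D*S = 2 * 27323.7858 * 358.4963 = 19590952.2226
2*D*S/H = 1328398.2847
EOQ = sqrt(1328398.2847) = 1152.5616

1152.5616 units


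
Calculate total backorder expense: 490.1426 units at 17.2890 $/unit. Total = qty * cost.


Total = 490.1426 * 17.2890 = 8474.0754

8474.0754 $


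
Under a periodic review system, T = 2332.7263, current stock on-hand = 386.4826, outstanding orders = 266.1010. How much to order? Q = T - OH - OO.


Inventory position = OH + OO = 386.4826 + 266.1010 = 652.5836
Q = 2332.7263 - 652.5836 = 1680.1427

1680.1427 units


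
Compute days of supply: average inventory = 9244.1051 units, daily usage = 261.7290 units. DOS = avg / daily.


DOS = 9244.1051 / 261.7290 = 35.3194

35.3194 days


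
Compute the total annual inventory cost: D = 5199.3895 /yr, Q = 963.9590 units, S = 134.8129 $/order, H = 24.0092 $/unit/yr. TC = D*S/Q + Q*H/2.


Ordering cost = D*S/Q = 727.1521
Holding cost = Q*H/2 = 11571.9422
TC = 727.1521 + 11571.9422 = 12299.0943

12299.0943 $/yr


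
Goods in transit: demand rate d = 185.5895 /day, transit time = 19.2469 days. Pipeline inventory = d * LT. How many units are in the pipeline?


Pipeline = 185.5895 * 19.2469 = 3572.0225

3572.0225 units


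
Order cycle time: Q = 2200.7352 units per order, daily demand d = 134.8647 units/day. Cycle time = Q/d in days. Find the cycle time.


Cycle = 2200.7352 / 134.8647 = 16.3181

16.3181 days


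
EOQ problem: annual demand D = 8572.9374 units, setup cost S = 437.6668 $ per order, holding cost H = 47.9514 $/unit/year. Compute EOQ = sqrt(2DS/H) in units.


2*D*S = 2 * 8572.9374 * 437.6668 = 7504180.1569
2*D*S/H = 156495.5383
EOQ = sqrt(156495.5383) = 395.5952

395.5952 units


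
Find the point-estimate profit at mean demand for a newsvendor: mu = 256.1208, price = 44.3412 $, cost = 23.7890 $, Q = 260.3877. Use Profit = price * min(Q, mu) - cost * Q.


Sales at mu = min(260.3877, 256.1208) = 256.1208
Revenue = 44.3412 * 256.1208 = 11356.7036
Total cost = 23.7890 * 260.3877 = 6194.3630
Profit = 11356.7036 - 6194.3630 = 5162.3406

5162.3406 $


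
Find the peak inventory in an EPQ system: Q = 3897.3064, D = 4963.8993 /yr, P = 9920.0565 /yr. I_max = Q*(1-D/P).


D/P = 0.5004
1 - D/P = 0.4996
I_max = 3897.3064 * 0.4996 = 1947.1324

1947.1324 units


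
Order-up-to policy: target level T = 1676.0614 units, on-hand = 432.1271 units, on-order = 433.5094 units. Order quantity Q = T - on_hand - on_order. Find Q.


Inventory position = OH + OO = 432.1271 + 433.5094 = 865.6365
Q = 1676.0614 - 865.6365 = 810.4249

810.4249 units


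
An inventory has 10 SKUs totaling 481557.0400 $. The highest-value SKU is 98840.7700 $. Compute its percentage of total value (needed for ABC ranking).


Top item = 98840.7700
Total = 481557.0400
Percentage = 98840.7700 / 481557.0400 * 100 = 20.5252

20.5252%


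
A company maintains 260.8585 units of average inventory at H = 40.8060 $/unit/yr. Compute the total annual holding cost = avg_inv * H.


Cost = 260.8585 * 40.8060 = 10644.5920

10644.5920 $/yr


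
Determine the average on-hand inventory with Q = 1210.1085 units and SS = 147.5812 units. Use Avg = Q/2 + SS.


Q/2 = 605.0543
Avg = 605.0543 + 147.5812 = 752.6354

752.6354 units


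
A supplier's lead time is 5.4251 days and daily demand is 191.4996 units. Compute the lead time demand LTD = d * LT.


LTD = 191.4996 * 5.4251 = 1038.9045

1038.9045 units


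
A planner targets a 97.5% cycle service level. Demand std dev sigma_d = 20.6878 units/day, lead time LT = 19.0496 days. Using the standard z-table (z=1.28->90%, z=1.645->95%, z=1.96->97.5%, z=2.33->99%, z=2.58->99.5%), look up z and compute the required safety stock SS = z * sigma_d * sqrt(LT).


From the table, SL = 97.5% corresponds to z = 1.96
sqrt(LT) = sqrt(19.0496) = 4.3646
SS = 1.96 * 20.6878 * 4.3646 = 176.9756

176.9756 units


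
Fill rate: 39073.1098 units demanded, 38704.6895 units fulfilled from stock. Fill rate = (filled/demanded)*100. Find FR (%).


FR = 38704.6895 / 39073.1098 * 100 = 99.0571

99.0571%


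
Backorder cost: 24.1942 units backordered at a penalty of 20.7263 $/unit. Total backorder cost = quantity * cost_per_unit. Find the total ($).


Total = 24.1942 * 20.7263 = 501.4562

501.4562 $


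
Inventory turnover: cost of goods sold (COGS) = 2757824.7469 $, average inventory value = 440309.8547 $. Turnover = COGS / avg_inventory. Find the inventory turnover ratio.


Turnover = 2757824.7469 / 440309.8547 = 6.2634

6.2634


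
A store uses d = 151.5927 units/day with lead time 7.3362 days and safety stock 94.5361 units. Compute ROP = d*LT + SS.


d*LT = 151.5927 * 7.3362 = 1112.1144
ROP = 1112.1144 + 94.5361 = 1206.6505

1206.6505 units


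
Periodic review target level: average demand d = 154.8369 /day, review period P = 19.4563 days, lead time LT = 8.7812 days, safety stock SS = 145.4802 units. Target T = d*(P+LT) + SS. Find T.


P + LT = 28.2375
d*(P+LT) = 154.8369 * 28.2375 = 4372.2070
T = 4372.2070 + 145.4802 = 4517.6872

4517.6872 units


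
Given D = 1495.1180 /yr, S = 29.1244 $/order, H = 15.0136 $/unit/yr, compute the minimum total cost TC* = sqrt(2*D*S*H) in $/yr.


2*D*S*H = 1307516.8485
TC* = sqrt(1307516.8485) = 1143.4670

1143.4670 $/yr


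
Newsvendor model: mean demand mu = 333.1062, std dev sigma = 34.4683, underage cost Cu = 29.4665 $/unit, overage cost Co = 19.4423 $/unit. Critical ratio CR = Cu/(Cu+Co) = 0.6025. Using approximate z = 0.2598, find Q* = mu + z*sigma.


CR = Cu/(Cu+Co) = 29.4665/(29.4665+19.4423) = 0.6025
z = 0.2598
Q* = 333.1062 + 0.2598 * 34.4683 = 342.0611

342.0611 units


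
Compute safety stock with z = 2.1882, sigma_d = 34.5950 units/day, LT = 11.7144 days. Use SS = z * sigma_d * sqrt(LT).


sqrt(LT) = sqrt(11.7144) = 3.4226
SS = 2.1882 * 34.5950 * 3.4226 = 259.0958

259.0958 units


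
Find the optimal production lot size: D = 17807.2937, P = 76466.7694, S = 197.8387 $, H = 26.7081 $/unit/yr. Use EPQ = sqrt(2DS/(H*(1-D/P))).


1 - D/P = 1 - 0.2329 = 0.7671
H*(1-D/P) = 20.4884
2DS = 7045943.6723
EPQ = sqrt(343898.8620) = 586.4289

586.4289 units


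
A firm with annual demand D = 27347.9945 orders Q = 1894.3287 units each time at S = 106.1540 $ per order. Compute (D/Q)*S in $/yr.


Number of orders = D/Q = 14.4368
Cost = 14.4368 * 106.1540 = 1532.5213

1532.5213 $/yr


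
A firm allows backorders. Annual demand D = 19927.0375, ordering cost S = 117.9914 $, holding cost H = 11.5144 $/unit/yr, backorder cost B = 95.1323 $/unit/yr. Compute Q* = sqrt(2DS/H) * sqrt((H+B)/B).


sqrt(2DS/H) = 639.0589
sqrt((H+B)/B) = 1.0588
Q* = 639.0589 * 1.0588 = 676.6290

676.6290 units


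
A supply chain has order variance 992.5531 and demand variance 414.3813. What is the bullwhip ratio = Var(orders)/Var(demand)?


BW = 992.5531 / 414.3813 = 2.3953

2.3953


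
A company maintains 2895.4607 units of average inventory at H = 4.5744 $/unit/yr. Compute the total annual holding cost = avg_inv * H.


Cost = 2895.4607 * 4.5744 = 13244.9954

13244.9954 $/yr


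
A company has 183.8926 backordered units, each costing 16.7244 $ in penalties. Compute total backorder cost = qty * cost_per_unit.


Total = 183.8926 * 16.7244 = 3075.4934

3075.4934 $


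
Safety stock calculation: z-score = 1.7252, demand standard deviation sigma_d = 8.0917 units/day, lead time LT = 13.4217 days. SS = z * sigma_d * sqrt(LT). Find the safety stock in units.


sqrt(LT) = sqrt(13.4217) = 3.6636
SS = 1.7252 * 8.0917 * 3.6636 = 51.1426

51.1426 units


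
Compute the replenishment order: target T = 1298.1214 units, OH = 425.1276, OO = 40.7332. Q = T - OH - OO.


Inventory position = OH + OO = 425.1276 + 40.7332 = 465.8608
Q = 1298.1214 - 465.8608 = 832.2606

832.2606 units


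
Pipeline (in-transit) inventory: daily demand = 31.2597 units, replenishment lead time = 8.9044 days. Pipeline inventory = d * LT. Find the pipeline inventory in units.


Pipeline = 31.2597 * 8.9044 = 278.3489

278.3489 units


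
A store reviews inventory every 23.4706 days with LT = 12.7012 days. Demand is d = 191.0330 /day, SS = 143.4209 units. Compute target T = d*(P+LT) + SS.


P + LT = 36.1718
d*(P+LT) = 191.0330 * 36.1718 = 6910.0075
T = 6910.0075 + 143.4209 = 7053.4284

7053.4284 units


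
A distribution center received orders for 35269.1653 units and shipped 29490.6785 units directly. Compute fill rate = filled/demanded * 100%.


FR = 29490.6785 / 35269.1653 * 100 = 83.6160

83.6160%


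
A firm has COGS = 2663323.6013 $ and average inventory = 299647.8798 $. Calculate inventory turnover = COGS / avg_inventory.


Turnover = 2663323.6013 / 299647.8798 = 8.8882

8.8882


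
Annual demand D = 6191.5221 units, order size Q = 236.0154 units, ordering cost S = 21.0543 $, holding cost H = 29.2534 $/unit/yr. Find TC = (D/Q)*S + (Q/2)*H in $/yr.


Ordering cost = D*S/Q = 552.3291
Holding cost = Q*H/2 = 3452.1265
TC = 552.3291 + 3452.1265 = 4004.4555

4004.4555 $/yr


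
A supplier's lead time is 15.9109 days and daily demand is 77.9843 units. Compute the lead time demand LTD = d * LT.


LTD = 77.9843 * 15.9109 = 1240.8004

1240.8004 units


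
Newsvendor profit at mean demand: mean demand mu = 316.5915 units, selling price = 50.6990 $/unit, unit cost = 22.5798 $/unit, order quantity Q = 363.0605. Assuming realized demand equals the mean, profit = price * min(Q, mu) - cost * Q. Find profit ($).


Sales at mu = min(363.0605, 316.5915) = 316.5915
Revenue = 50.6990 * 316.5915 = 16050.8725
Total cost = 22.5798 * 363.0605 = 8197.8335
Profit = 16050.8725 - 8197.8335 = 7853.0390

7853.0390 $


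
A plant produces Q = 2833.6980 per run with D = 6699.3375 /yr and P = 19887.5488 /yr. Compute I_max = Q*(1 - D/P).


D/P = 0.3369
1 - D/P = 0.6631
I_max = 2833.6980 * 0.6631 = 1879.1360

1879.1360 units


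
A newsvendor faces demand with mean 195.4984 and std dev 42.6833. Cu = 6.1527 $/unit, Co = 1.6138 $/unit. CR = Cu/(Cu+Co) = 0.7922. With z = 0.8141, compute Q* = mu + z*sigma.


CR = Cu/(Cu+Co) = 6.1527/(6.1527+1.6138) = 0.7922
z = 0.8141
Q* = 195.4984 + 0.8141 * 42.6833 = 230.2469

230.2469 units


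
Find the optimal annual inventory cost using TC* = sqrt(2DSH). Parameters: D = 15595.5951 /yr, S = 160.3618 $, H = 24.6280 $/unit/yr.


2*D*S*H = 123186187.4648
TC* = sqrt(123186187.4648) = 11098.9273

11098.9273 $/yr


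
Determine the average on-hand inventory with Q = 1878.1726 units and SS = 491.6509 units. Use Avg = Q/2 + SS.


Q/2 = 939.0863
Avg = 939.0863 + 491.6509 = 1430.7372

1430.7372 units


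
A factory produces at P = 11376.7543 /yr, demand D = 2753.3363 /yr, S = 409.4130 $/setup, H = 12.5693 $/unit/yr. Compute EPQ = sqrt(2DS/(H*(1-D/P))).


1 - D/P = 1 - 0.2420 = 0.7580
H*(1-D/P) = 9.5274
2DS = 2254503.3492
EPQ = sqrt(236634.8656) = 486.4513

486.4513 units


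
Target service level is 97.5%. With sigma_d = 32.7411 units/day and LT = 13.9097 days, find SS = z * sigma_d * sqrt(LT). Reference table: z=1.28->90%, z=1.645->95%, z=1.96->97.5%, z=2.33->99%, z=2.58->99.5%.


From the table, SL = 97.5% corresponds to z = 1.96
sqrt(LT) = sqrt(13.9097) = 3.7296
SS = 1.96 * 32.7411 * 3.7296 = 239.3361

239.3361 units


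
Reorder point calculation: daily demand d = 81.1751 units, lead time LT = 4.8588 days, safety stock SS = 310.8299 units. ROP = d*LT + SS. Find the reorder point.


d*LT = 81.1751 * 4.8588 = 394.4136
ROP = 394.4136 + 310.8299 = 705.2435

705.2435 units


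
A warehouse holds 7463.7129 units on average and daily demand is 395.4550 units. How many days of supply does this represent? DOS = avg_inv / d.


DOS = 7463.7129 / 395.4550 = 18.8737

18.8737 days


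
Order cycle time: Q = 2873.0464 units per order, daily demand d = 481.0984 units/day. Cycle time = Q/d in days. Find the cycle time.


Cycle = 2873.0464 / 481.0984 = 5.9718

5.9718 days


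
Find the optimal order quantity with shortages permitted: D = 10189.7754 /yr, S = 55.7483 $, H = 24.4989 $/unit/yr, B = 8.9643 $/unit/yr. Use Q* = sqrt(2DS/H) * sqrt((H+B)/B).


sqrt(2DS/H) = 215.3475
sqrt((H+B)/B) = 1.9321
Q* = 215.3475 * 1.9321 = 416.0690

416.0690 units


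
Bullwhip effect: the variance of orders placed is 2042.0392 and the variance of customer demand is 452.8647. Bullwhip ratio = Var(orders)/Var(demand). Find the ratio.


BW = 2042.0392 / 452.8647 = 4.5092

4.5092


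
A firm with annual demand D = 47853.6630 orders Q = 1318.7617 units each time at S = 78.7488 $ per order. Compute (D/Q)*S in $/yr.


Number of orders = D/Q = 36.2868
Cost = 36.2868 * 78.7488 = 2857.5432

2857.5432 $/yr


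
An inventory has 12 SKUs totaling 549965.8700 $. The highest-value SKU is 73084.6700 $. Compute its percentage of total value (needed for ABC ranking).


Top item = 73084.6700
Total = 549965.8700
Percentage = 73084.6700 / 549965.8700 * 100 = 13.2889

13.2889%


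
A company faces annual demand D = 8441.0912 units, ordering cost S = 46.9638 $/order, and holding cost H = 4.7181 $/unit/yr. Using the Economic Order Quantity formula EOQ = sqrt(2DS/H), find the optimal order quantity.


2*D*S = 2 * 8441.0912 * 46.9638 = 792851.4378
2*D*S/H = 168044.6446
EOQ = sqrt(168044.6446) = 409.9325

409.9325 units


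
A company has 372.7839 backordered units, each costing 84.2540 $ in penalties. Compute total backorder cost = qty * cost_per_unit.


Total = 372.7839 * 84.2540 = 31408.5347

31408.5347 $


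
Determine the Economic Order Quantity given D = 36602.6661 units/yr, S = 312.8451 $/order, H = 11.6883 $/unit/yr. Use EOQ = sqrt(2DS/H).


2*D*S = 2 * 36602.6661 * 312.8451 = 22901929.4726
2*D*S/H = 1959389.2587
EOQ = sqrt(1959389.2587) = 1399.7819

1399.7819 units


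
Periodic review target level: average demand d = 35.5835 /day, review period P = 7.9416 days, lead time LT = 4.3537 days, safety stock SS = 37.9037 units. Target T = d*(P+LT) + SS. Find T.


P + LT = 12.2953
d*(P+LT) = 35.5835 * 12.2953 = 437.5098
T = 437.5098 + 37.9037 = 475.4135

475.4135 units


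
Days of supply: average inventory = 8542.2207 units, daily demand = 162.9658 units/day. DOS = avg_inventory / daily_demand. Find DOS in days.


DOS = 8542.2207 / 162.9658 = 52.4173

52.4173 days


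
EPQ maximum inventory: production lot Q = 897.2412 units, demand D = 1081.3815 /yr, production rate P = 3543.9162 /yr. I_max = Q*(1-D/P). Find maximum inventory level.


D/P = 0.3051
1 - D/P = 0.6949
I_max = 897.2412 * 0.6949 = 623.4593

623.4593 units


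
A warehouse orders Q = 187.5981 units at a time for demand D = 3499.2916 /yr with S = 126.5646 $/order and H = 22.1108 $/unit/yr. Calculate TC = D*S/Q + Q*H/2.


Ordering cost = D*S/Q = 2360.8258
Holding cost = Q*H/2 = 2073.9720
TC = 2360.8258 + 2073.9720 = 4434.7979

4434.7979 $/yr


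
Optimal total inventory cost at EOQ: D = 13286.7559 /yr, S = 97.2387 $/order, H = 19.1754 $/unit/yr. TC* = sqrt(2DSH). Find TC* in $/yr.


2*D*S*H = 49548730.0898
TC* = sqrt(49548730.0898) = 7039.0859

7039.0859 $/yr


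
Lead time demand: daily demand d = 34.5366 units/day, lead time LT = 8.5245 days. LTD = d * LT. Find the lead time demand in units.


LTD = 34.5366 * 8.5245 = 294.4072

294.4072 units


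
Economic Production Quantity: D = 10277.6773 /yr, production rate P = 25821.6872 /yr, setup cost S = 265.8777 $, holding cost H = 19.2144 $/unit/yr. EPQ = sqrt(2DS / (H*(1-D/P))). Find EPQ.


1 - D/P = 1 - 0.3980 = 0.6020
H*(1-D/P) = 11.5666
2DS = 5465210.4037
EPQ = sqrt(472499.7799) = 687.3862

687.3862 units


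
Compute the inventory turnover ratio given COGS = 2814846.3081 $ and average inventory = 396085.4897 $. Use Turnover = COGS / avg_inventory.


Turnover = 2814846.3081 / 396085.4897 = 7.1067

7.1067


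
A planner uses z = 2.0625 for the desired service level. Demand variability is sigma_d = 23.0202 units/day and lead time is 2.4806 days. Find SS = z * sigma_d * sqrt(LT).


sqrt(LT) = sqrt(2.4806) = 1.5750
SS = 2.0625 * 23.0202 * 1.5750 = 74.7793

74.7793 units


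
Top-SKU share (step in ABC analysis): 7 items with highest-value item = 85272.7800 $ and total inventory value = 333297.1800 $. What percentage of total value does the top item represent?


Top item = 85272.7800
Total = 333297.1800
Percentage = 85272.7800 / 333297.1800 * 100 = 25.5846

25.5846%


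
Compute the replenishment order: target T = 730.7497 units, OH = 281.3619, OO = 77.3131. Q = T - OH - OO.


Inventory position = OH + OO = 281.3619 + 77.3131 = 358.6750
Q = 730.7497 - 358.6750 = 372.0747

372.0747 units


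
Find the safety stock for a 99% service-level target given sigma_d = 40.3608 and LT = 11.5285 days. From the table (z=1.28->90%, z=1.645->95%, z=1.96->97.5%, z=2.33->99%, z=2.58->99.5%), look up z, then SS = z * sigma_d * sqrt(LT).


From the table, SL = 99% corresponds to z = 2.33
sqrt(LT) = sqrt(11.5285) = 3.3954
SS = 2.33 * 40.3608 * 3.3954 = 319.3023

319.3023 units


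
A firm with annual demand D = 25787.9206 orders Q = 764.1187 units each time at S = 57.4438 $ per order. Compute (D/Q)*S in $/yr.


Number of orders = D/Q = 33.7486
Cost = 33.7486 * 57.4438 = 1938.6466

1938.6466 $/yr


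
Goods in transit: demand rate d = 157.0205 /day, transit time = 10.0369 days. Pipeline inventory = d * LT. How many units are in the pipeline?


Pipeline = 157.0205 * 10.0369 = 1575.9991

1575.9991 units


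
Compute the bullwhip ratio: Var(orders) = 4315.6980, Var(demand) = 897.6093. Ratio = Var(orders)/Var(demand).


BW = 4315.6980 / 897.6093 = 4.8080

4.8080


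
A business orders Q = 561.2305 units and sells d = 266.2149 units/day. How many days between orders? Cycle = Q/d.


Cycle = 561.2305 / 266.2149 = 2.1082

2.1082 days


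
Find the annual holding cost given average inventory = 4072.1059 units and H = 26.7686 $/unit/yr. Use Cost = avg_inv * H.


Cost = 4072.1059 * 26.7686 = 109004.5740

109004.5740 $/yr


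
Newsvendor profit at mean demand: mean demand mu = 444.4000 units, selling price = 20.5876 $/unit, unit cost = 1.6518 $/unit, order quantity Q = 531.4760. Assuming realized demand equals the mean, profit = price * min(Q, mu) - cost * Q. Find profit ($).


Sales at mu = min(531.4760, 444.4000) = 444.4000
Revenue = 20.5876 * 444.4000 = 9149.1294
Total cost = 1.6518 * 531.4760 = 877.8921
Profit = 9149.1294 - 877.8921 = 8271.2374

8271.2374 $


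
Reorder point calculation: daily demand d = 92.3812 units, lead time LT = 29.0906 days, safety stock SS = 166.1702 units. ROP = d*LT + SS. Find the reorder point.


d*LT = 92.3812 * 29.0906 = 2687.4245
ROP = 2687.4245 + 166.1702 = 2853.5947

2853.5947 units


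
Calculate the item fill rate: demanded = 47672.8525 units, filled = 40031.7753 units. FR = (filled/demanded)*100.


FR = 40031.7753 / 47672.8525 * 100 = 83.9718

83.9718%


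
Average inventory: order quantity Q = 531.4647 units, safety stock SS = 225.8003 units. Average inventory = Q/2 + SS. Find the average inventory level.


Q/2 = 265.7323
Avg = 265.7323 + 225.8003 = 491.5326

491.5326 units


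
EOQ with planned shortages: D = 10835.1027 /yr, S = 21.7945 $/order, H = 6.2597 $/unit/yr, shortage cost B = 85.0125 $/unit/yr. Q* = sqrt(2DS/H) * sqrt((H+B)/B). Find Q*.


sqrt(2DS/H) = 274.6807
sqrt((H+B)/B) = 1.0362
Q* = 274.6807 * 1.0362 = 284.6139

284.6139 units


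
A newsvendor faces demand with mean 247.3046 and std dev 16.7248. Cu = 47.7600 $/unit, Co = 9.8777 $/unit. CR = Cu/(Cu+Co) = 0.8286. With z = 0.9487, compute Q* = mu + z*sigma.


CR = Cu/(Cu+Co) = 47.7600/(47.7600+9.8777) = 0.8286
z = 0.9487
Q* = 247.3046 + 0.9487 * 16.7248 = 263.1714

263.1714 units


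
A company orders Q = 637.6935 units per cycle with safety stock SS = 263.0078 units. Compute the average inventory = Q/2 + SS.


Q/2 = 318.8467
Avg = 318.8467 + 263.0078 = 581.8546

581.8546 units


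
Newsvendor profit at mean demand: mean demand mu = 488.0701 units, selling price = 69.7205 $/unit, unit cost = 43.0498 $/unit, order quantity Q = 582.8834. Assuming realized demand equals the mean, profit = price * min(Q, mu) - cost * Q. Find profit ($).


Sales at mu = min(582.8834, 488.0701) = 488.0701
Revenue = 69.7205 * 488.0701 = 34028.4914
Total cost = 43.0498 * 582.8834 = 25093.0138
Profit = 34028.4914 - 25093.0138 = 8935.4776

8935.4776 $


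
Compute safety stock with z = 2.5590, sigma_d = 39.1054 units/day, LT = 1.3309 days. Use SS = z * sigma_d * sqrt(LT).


sqrt(LT) = sqrt(1.3309) = 1.1536
SS = 2.5590 * 39.1054 * 1.1536 = 115.4462

115.4462 units


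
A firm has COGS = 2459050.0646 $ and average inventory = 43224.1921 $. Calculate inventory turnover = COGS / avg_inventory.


Turnover = 2459050.0646 / 43224.1921 = 56.8906

56.8906


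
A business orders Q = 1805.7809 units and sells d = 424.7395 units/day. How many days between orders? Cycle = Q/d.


Cycle = 1805.7809 / 424.7395 = 4.2515

4.2515 days


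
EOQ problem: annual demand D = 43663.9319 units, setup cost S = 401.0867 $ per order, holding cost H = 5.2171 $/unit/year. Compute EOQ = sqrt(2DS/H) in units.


2*D*S = 2 * 43663.9319 * 401.0867 = 35026044.7096
2*D*S/H = 6713700.0843
EOQ = sqrt(6713700.0843) = 2591.0809

2591.0809 units


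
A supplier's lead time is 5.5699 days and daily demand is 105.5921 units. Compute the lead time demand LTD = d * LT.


LTD = 105.5921 * 5.5699 = 588.1374

588.1374 units


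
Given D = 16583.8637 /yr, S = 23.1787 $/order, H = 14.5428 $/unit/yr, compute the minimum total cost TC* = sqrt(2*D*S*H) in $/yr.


2*D*S*H = 11180283.6343
TC* = sqrt(11180283.6343) = 3343.6931

3343.6931 $/yr


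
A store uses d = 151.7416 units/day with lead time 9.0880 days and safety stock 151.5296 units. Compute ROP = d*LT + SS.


d*LT = 151.7416 * 9.0880 = 1379.0277
ROP = 1379.0277 + 151.5296 = 1530.5573

1530.5573 units


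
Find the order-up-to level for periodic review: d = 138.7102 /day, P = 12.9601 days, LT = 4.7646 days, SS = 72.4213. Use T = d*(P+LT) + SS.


P + LT = 17.7247
d*(P+LT) = 138.7102 * 17.7247 = 2458.5967
T = 2458.5967 + 72.4213 = 2531.0180

2531.0180 units


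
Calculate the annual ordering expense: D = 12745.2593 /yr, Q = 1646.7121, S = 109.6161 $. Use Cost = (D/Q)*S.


Number of orders = D/Q = 7.7398
Cost = 7.7398 * 109.6161 = 848.4092

848.4092 $/yr


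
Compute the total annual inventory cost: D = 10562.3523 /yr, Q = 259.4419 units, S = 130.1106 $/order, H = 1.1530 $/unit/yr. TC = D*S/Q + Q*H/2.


Ordering cost = D*S/Q = 5297.0395
Holding cost = Q*H/2 = 149.5683
TC = 5297.0395 + 149.5683 = 5446.6078

5446.6078 $/yr


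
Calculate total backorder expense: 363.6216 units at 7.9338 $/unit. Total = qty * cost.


Total = 363.6216 * 7.9338 = 2884.9011

2884.9011 $


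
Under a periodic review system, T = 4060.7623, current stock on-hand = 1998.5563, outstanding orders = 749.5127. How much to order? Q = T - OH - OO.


Inventory position = OH + OO = 1998.5563 + 749.5127 = 2748.0690
Q = 4060.7623 - 2748.0690 = 1312.6933

1312.6933 units


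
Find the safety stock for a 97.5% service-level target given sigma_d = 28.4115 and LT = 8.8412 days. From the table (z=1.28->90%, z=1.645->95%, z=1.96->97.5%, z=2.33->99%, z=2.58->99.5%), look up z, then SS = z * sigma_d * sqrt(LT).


From the table, SL = 97.5% corresponds to z = 1.96
sqrt(LT) = sqrt(8.8412) = 2.9734
SS = 1.96 * 28.4115 * 2.9734 = 165.5792

165.5792 units


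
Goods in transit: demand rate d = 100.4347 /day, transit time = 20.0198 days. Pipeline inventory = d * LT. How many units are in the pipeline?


Pipeline = 100.4347 * 20.0198 = 2010.6826

2010.6826 units


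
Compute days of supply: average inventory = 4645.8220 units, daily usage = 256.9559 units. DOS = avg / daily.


DOS = 4645.8220 / 256.9559 = 18.0802

18.0802 days


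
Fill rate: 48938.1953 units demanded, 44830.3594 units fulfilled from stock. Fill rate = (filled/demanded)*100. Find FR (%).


FR = 44830.3594 / 48938.1953 * 100 = 91.6061

91.6061%


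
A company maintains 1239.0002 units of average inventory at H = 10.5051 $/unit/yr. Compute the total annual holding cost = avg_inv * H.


Cost = 1239.0002 * 10.5051 = 13015.8210

13015.8210 $/yr


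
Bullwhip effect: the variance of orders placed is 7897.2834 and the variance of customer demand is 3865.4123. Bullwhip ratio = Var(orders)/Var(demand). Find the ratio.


BW = 7897.2834 / 3865.4123 = 2.0431

2.0431


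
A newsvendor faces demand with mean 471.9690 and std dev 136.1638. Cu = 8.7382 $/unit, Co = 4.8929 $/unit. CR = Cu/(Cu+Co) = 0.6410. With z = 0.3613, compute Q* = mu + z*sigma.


CR = Cu/(Cu+Co) = 8.7382/(8.7382+4.8929) = 0.6410
z = 0.3613
Q* = 471.9690 + 0.3613 * 136.1638 = 521.1650

521.1650 units


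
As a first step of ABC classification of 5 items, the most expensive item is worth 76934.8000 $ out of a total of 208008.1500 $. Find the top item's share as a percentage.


Top item = 76934.8000
Total = 208008.1500
Percentage = 76934.8000 / 208008.1500 * 100 = 36.9864

36.9864%


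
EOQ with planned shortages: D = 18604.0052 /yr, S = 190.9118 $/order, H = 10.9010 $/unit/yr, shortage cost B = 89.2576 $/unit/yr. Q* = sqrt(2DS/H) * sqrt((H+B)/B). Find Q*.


sqrt(2DS/H) = 807.2377
sqrt((H+B)/B) = 1.0593
Q* = 807.2377 * 1.0593 = 855.1119

855.1119 units


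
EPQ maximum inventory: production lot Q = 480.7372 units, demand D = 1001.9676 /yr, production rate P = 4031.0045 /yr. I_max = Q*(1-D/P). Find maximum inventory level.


D/P = 0.2486
1 - D/P = 0.7514
I_max = 480.7372 * 0.7514 = 361.2426

361.2426 units


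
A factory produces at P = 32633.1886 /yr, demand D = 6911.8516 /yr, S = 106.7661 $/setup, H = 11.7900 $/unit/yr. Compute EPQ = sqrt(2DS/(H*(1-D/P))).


1 - D/P = 1 - 0.2118 = 0.7882
H*(1-D/P) = 9.2928
2DS = 1475902.8782
EPQ = sqrt(158821.7386) = 398.5245

398.5245 units


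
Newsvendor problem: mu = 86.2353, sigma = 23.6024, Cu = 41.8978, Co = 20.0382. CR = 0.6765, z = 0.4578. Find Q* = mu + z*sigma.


CR = Cu/(Cu+Co) = 41.8978/(41.8978+20.0382) = 0.6765
z = 0.4578
Q* = 86.2353 + 0.4578 * 23.6024 = 97.0405

97.0405 units
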